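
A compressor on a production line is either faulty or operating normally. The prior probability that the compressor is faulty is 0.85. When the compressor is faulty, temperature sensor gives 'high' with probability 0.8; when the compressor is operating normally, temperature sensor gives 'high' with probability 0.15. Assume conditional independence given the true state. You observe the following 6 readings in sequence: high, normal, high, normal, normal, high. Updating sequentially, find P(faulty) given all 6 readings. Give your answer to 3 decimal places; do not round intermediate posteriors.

0.918

After 'high': P(faulty) = 0.8·0.8500 / (0.8·0.8500 + 0.15·0.1500) ≈ 0.9680
After 'normal': P(faulty) = 0.2·0.9680 / (0.2·0.9680 + 0.85·0.0320) ≈ 0.8767
After 'high': P(faulty) = 0.8·0.8767 / (0.8·0.8767 + 0.15·0.1233) ≈ 0.9743
After 'normal': P(faulty) = 0.2·0.9743 / (0.2·0.9743 + 0.85·0.0257) ≈ 0.8992
After 'normal': P(faulty) = 0.2·0.8992 / (0.2·0.8992 + 0.85·0.1008) ≈ 0.6774
After 'high': P(faulty) = 0.8·0.6774 / (0.8·0.6774 + 0.15·0.3226) ≈ 0.9180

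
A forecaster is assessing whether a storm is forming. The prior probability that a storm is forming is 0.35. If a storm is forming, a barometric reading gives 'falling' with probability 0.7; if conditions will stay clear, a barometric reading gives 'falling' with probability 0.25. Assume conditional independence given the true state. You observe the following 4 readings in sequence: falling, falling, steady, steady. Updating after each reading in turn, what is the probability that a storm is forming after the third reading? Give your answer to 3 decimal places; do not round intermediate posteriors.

Apply Bayes' rule sequentially, carrying P(storm) forward.
After 'falling': P(storm) = 0.7·0.3500 / (0.7·0.3500 + 0.25·0.6500) ≈ 0.6012
After 'falling': P(storm) = 0.7·0.6012 / (0.7·0.6012 + 0.25·0.3988) ≈ 0.8085
After 'steady': P(storm) = 0.3·0.8085 / (0.3·0.8085 + 0.75·0.1915) ≈ 0.6281

0.628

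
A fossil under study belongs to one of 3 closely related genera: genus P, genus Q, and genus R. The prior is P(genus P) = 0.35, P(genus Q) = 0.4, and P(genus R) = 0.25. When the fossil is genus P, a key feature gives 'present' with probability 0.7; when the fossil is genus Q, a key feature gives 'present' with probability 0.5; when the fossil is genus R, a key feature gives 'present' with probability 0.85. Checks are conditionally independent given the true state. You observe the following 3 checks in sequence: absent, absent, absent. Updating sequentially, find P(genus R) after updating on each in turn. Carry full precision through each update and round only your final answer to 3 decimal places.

After 'absent': normaliser = 0.3·0.3500 + 0.5·0.4000 + 0.15·0.2500; P(genus P) ≈ 0.3066, P(genus Q) ≈ 0.5839, P(genus R) ≈ 0.1095
After 'absent': normaliser = 0.3·0.3066 + 0.5·0.5839 + 0.15·0.1095; P(genus P) ≈ 0.2297, P(genus Q) ≈ 0.7293, P(genus R) ≈ 0.0410
After 'absent': normaliser = 0.3·0.2297 + 0.5·0.7293 + 0.15·0.0410; P(genus P) ≈ 0.1567, P(genus Q) ≈ 0.8293, P(genus R) ≈ 0.0140

0.014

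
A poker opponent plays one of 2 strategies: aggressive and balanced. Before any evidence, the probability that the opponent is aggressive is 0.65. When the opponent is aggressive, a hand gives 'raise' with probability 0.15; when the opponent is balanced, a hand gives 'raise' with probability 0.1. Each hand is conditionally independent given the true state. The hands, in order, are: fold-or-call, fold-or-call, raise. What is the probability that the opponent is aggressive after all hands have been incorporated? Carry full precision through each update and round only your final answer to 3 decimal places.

After 'fold-or-call': P(aggressive) = 0.85·0.6500 / (0.85·0.6500 + 0.9·0.3500) ≈ 0.6369
After 'fold-or-call': P(aggressive) = 0.85·0.6369 / (0.85·0.6369 + 0.9·0.3631) ≈ 0.6236
After 'raise': P(aggressive) = 0.15·0.6236 / (0.15·0.6236 + 0.1·0.3764) ≈ 0.7130

0.713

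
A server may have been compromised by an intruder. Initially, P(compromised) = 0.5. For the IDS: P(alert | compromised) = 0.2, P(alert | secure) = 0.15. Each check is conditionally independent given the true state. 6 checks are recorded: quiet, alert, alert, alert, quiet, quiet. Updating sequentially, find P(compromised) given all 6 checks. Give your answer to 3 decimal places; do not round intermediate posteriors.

0.664

Apply Bayes' rule sequentially, carrying P(compromised) forward.
After 'quiet': P(compromised) = 0.8·0.5000 / (0.8·0.5000 + 0.85·0.5000) ≈ 0.4848
After 'alert': P(compromised) = 0.2·0.4848 / (0.2·0.4848 + 0.15·0.5152) ≈ 0.5565
After 'alert': P(compromised) = 0.2·0.5565 / (0.2·0.5565 + 0.15·0.4435) ≈ 0.6259
After 'alert': P(compromised) = 0.2·0.6259 / (0.2·0.6259 + 0.15·0.3741) ≈ 0.6905
After 'quiet': P(compromised) = 0.8·0.6905 / (0.8·0.6905 + 0.85·0.3095) ≈ 0.6774
After 'quiet': P(compromised) = 0.8·0.6774 / (0.8·0.6774 + 0.85·0.3226) ≈ 0.6640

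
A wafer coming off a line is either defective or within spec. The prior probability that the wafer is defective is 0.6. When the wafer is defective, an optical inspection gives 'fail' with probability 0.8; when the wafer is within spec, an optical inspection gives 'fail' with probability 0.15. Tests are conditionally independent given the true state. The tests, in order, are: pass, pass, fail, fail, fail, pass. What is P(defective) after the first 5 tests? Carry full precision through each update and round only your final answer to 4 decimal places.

After 'pass': P(defective) = 0.2·0.6000 / (0.2·0.6000 + 0.85·0.4000) ≈ 0.2609
After 'pass': P(defective) = 0.2·0.2609 / (0.2·0.2609 + 0.85·0.7391) ≈ 0.0767
After 'fail': P(defective) = 0.8·0.0767 / (0.8·0.0767 + 0.15·0.9233) ≈ 0.3070
After 'fail': P(defective) = 0.8·0.3070 / (0.8·0.3070 + 0.15·0.6930) ≈ 0.7026
After 'fail': P(defective) = 0.8·0.7026 / (0.8·0.7026 + 0.15·0.2974) ≈ 0.9265

0.9265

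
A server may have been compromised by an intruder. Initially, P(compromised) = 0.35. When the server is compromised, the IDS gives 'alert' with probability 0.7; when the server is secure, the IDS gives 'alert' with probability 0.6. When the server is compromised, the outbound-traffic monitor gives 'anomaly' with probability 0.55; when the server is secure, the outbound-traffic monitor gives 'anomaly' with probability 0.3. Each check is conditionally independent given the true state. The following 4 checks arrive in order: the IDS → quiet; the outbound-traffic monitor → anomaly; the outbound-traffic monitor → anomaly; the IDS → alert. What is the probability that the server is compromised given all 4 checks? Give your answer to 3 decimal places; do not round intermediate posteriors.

Each posterior becomes the prior for the next update.
After the IDS='quiet': P(compromised) = 0.3·0.3500 / (0.3·0.3500 + 0.4·0.6500) ≈ 0.2877
After the outbound-traffic monitor='anomaly': P(compromised) = 0.55·0.2877 / (0.55·0.2877 + 0.3·0.7123) ≈ 0.4254
After the outbound-traffic monitor='anomaly': P(compromised) = 0.55·0.4254 / (0.55·0.4254 + 0.3·0.5746) ≈ 0.5758
After the IDS='alert': P(compromised) = 0.7·0.5758 / (0.7·0.5758 + 0.6·0.4242) ≈ 0.6129

0.613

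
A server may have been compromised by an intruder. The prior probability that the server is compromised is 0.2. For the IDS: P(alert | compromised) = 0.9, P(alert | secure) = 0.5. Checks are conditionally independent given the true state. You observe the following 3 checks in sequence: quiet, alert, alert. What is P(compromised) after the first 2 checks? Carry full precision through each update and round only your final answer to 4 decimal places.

0.0826

Each posterior becomes the prior for the next update.
After 'quiet': P(compromised) = 0.1·0.2000 / (0.1·0.2000 + 0.5·0.8000) ≈ 0.0476
After 'alert': P(compromised) = 0.9·0.0476 / (0.9·0.0476 + 0.5·0.9524) ≈ 0.0826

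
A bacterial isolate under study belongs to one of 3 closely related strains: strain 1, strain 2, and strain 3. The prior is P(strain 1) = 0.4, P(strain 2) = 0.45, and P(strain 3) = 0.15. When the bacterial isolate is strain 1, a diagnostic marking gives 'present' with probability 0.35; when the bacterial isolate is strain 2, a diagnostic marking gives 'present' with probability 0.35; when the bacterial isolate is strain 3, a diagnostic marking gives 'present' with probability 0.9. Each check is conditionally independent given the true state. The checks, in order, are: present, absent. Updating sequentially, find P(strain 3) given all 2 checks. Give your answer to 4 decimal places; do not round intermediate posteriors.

0.0653

After 'present': normaliser = 0.35·0.4000 + 0.35·0.4500 + 0.9·0.1500; P(strain 1) ≈ 0.3237, P(strain 2) ≈ 0.3642, P(strain 3) ≈ 0.3121
After 'absent': normaliser = 0.65·0.3237 + 0.65·0.3642 + 0.1·0.3121; P(strain 1) ≈ 0.4399, P(strain 2) ≈ 0.4949, P(strain 3) ≈ 0.0653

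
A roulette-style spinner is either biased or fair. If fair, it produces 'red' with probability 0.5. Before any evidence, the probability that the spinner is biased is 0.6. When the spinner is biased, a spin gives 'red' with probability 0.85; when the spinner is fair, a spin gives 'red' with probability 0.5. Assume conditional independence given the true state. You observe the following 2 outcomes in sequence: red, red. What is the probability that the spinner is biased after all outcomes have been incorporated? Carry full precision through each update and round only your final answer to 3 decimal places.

Apply Bayes' rule sequentially, carrying P(biased) forward.
After 'red': P(biased) = 0.85·0.6000 / (0.85·0.6000 + 0.5·0.4000) ≈ 0.7183
After 'red': P(biased) = 0.85·0.7183 / (0.85·0.7183 + 0.5·0.2817) ≈ 0.8126

0.813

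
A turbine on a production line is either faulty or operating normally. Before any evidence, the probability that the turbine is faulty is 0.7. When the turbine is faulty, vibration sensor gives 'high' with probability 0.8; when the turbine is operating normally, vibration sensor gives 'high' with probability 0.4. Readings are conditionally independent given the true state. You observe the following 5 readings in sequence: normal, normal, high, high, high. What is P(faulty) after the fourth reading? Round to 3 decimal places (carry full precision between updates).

0.509

After 'normal': P(faulty) = 0.2·0.7000 / (0.2·0.7000 + 0.6·0.3000) ≈ 0.4375
After 'normal': P(faulty) = 0.2·0.4375 / (0.2·0.4375 + 0.6·0.5625) ≈ 0.2059
After 'high': P(faulty) = 0.8·0.2059 / (0.8·0.2059 + 0.4·0.7941) ≈ 0.3415
After 'high': P(faulty) = 0.8·0.3415 / (0.8·0.3415 + 0.4·0.6585) ≈ 0.5091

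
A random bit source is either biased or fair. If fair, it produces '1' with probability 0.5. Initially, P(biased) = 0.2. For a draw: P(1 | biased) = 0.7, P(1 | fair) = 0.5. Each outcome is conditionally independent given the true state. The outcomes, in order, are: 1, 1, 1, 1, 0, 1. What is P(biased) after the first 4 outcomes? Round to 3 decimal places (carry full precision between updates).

Apply Bayes' rule sequentially, carrying P(biased) forward.
After '1': P(biased) = 0.7·0.2000 / (0.7·0.2000 + 0.5·0.8000) ≈ 0.2593
After '1': P(biased) = 0.7·0.2593 / (0.7·0.2593 + 0.5·0.7407) ≈ 0.3289
After '1': P(biased) = 0.7·0.3289 / (0.7·0.3289 + 0.5·0.6711) ≈ 0.4069
After '1': P(biased) = 0.7·0.4069 / (0.7·0.4069 + 0.5·0.5931) ≈ 0.4899

0.490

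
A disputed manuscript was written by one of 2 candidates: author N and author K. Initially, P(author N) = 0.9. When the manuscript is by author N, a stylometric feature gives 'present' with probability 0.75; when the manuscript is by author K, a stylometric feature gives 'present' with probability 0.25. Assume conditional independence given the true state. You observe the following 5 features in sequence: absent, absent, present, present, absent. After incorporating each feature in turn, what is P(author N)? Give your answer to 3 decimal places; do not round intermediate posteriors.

After 'absent': P(author N) = 0.25·0.9000 / (0.25·0.9000 + 0.75·0.1000) ≈ 0.7500
After 'absent': P(author N) = 0.25·0.7500 / (0.25·0.7500 + 0.75·0.2500) ≈ 0.5000
After 'present': P(author N) = 0.75·0.5000 / (0.75·0.5000 + 0.25·0.5000) ≈ 0.7500
After 'present': P(author N) = 0.75·0.7500 / (0.75·0.7500 + 0.25·0.2500) ≈ 0.9000
After 'absent': P(author N) = 0.25·0.9000 / (0.25·0.9000 + 0.75·0.1000) ≈ 0.7500

0.750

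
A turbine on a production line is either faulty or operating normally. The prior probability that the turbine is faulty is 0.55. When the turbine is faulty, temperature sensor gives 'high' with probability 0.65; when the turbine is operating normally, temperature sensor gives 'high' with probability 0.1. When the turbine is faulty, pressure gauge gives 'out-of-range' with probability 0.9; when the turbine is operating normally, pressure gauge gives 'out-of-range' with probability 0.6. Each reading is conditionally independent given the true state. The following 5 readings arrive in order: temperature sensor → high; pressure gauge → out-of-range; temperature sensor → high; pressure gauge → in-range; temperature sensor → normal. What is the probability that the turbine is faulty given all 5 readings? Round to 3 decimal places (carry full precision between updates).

Each posterior becomes the prior for the next update.
After temperature sensor='high': P(faulty) = 0.65·0.5500 / (0.65·0.5500 + 0.1·0.4500) ≈ 0.8882
After pressure gauge='out-of-range': P(faulty) = 0.9·0.8882 / (0.9·0.8882 + 0.6·0.1118) ≈ 0.9226
After temperature sensor='high': P(faulty) = 0.65·0.9226 / (0.65·0.9226 + 0.1·0.0774) ≈ 0.9873
After pressure gauge='in-range': P(faulty) = 0.1·0.9873 / (0.1·0.9873 + 0.4·0.0127) ≈ 0.9509
After temperature sensor='normal': P(faulty) = 0.35·0.9509 / (0.35·0.9509 + 0.9·0.0491) ≈ 0.8828

0.883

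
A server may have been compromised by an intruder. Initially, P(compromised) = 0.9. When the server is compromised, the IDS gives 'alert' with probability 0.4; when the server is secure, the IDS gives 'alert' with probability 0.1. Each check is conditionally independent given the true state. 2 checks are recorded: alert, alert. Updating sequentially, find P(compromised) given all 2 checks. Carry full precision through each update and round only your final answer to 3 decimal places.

0.993

After 'alert': P(compromised) = 0.4·0.9000 / (0.4·0.9000 + 0.1·0.1000) ≈ 0.9730
After 'alert': P(compromised) = 0.4·0.9730 / (0.4·0.9730 + 0.1·0.0270) ≈ 0.9931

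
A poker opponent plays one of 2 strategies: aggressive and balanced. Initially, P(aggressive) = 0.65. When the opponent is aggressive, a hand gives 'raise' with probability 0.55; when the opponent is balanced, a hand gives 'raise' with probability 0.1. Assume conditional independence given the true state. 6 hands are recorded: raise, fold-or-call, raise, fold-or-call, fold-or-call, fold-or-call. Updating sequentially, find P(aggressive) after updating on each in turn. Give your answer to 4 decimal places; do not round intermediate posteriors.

0.7783

After 'raise': P(aggressive) = 0.55·0.6500 / (0.55·0.6500 + 0.1·0.3500) ≈ 0.9108
After 'fold-or-call': P(aggressive) = 0.45·0.9108 / (0.45·0.9108 + 0.9·0.0892) ≈ 0.8363
After 'raise': P(aggressive) = 0.55·0.8363 / (0.55·0.8363 + 0.1·0.1637) ≈ 0.9656
After 'fold-or-call': P(aggressive) = 0.45·0.9656 / (0.45·0.9656 + 0.9·0.0344) ≈ 0.9335
After 'fold-or-call': P(aggressive) = 0.45·0.9335 / (0.45·0.9335 + 0.9·0.0665) ≈ 0.8753
After 'fold-or-call': P(aggressive) = 0.45·0.8753 / (0.45·0.8753 + 0.9·0.1247) ≈ 0.7783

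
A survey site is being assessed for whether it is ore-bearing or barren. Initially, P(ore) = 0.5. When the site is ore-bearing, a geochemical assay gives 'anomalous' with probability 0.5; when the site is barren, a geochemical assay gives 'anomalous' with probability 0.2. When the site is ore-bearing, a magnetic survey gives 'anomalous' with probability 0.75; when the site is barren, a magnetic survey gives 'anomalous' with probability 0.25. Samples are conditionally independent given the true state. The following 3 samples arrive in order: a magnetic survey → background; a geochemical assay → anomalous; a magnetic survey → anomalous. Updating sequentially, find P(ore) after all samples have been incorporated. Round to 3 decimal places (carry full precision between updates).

0.714

Each posterior becomes the prior for the next update.
After a magnetic survey='background': P(ore) = 0.25·0.5000 / (0.25·0.5000 + 0.75·0.5000) ≈ 0.2500
After a geochemical assay='anomalous': P(ore) = 0.5·0.2500 / (0.5·0.2500 + 0.2·0.7500) ≈ 0.4545
After a magnetic survey='anomalous': P(ore) = 0.75·0.4545 / (0.75·0.4545 + 0.25·0.5455) ≈ 0.7143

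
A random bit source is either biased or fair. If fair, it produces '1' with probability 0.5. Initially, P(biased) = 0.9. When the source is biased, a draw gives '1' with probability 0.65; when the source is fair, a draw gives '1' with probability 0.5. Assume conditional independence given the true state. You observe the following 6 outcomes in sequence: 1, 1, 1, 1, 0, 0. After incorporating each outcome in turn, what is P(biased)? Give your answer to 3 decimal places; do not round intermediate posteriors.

After '1': P(biased) = 0.65·0.9000 / (0.65·0.9000 + 0.5·0.1000) ≈ 0.9213
After '1': P(biased) = 0.65·0.9213 / (0.65·0.9213 + 0.5·0.0787) ≈ 0.9383
After '1': P(biased) = 0.65·0.9383 / (0.65·0.9383 + 0.5·0.0617) ≈ 0.9519
After '1': P(biased) = 0.65·0.9519 / (0.65·0.9519 + 0.5·0.0481) ≈ 0.9626
After '0': P(biased) = 0.35·0.9626 / (0.35·0.9626 + 0.5·0.0374) ≈ 0.9474
After '0': P(biased) = 0.35·0.9474 / (0.35·0.9474 + 0.5·0.0526) ≈ 0.9264

0.926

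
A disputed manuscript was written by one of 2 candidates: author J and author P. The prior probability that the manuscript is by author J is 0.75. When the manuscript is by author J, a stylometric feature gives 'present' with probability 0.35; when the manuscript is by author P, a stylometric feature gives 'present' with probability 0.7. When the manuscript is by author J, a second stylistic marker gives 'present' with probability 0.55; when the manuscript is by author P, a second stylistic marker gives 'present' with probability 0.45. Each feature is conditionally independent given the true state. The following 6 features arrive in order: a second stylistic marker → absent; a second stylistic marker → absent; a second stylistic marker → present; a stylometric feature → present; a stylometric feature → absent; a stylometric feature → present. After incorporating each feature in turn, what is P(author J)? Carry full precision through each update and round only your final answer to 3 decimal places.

Each posterior becomes the prior for the next update.
After a second stylistic marker='absent': P(author J) = 0.45·0.7500 / (0.45·0.7500 + 0.55·0.2500) ≈ 0.7105
After a second stylistic marker='absent': P(author J) = 0.45·0.7105 / (0.45·0.7105 + 0.55·0.2895) ≈ 0.6676
After a second stylistic marker='present': P(author J) = 0.55·0.6676 / (0.55·0.6676 + 0.45·0.3324) ≈ 0.7105
After a stylometric feature='present': P(author J) = 0.35·0.7105 / (0.35·0.7105 + 0.7·0.2895) ≈ 0.5510
After a stylometric feature='absent': P(author J) = 0.65·0.5510 / (0.65·0.5510 + 0.3·0.4490) ≈ 0.7267
After a stylometric feature='present': P(author J) = 0.35·0.7267 / (0.35·0.7267 + 0.7·0.2733) ≈ 0.5707

0.571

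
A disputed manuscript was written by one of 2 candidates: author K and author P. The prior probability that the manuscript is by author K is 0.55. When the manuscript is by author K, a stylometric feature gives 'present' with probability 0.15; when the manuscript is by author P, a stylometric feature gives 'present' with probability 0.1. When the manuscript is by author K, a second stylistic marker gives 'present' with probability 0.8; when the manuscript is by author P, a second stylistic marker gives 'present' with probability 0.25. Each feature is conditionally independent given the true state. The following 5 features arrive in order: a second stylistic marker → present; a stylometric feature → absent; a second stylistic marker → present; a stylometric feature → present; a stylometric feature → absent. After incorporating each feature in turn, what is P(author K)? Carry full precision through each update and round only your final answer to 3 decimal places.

0.944

After a second stylistic marker='present': P(author K) = 0.8·0.5500 / (0.8·0.5500 + 0.25·0.4500) ≈ 0.7964
After a stylometric feature='absent': P(author K) = 0.85·0.7964 / (0.85·0.7964 + 0.9·0.2036) ≈ 0.7870
After a second stylistic marker='present': P(author K) = 0.8·0.7870 / (0.8·0.7870 + 0.25·0.2130) ≈ 0.9220
After a stylometric feature='present': P(author K) = 0.15·0.9220 / (0.15·0.9220 + 0.1·0.0780) ≈ 0.9466
After a stylometric feature='absent': P(author K) = 0.85·0.9466 / (0.85·0.9466 + 0.9·0.0534) ≈ 0.9436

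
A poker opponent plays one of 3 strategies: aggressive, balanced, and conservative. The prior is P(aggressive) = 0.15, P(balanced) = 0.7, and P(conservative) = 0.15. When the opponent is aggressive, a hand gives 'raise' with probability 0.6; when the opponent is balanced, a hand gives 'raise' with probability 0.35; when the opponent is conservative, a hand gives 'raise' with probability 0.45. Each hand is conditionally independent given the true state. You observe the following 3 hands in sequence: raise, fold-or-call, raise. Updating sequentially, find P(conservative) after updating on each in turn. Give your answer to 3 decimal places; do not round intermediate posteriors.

Each posterior becomes the prior for the next update.
After 'raise': normaliser = 0.6·0.1500 + 0.35·0.7000 + 0.45·0.1500; P(aggressive) ≈ 0.2236, P(balanced) ≈ 0.6087, P(conservative) ≈ 0.1677
After 'fold-or-call': normaliser = 0.4·0.2236 + 0.65·0.6087 + 0.55·0.1677; P(aggressive) ≈ 0.1549, P(balanced) ≈ 0.6853, P(conservative) ≈ 0.1598
After 'raise': normaliser = 0.6·0.1549 + 0.35·0.6853 + 0.45·0.1598; P(aggressive) ≈ 0.2297, P(balanced) ≈ 0.5927, P(conservative) ≈ 0.1776

0.178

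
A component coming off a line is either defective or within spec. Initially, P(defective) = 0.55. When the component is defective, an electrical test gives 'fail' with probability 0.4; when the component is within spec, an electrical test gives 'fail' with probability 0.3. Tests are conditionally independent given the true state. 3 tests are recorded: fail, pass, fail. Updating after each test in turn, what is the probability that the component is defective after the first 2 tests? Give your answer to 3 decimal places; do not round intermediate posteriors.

0.583

After 'fail': P(defective) = 0.4·0.5500 / (0.4·0.5500 + 0.3·0.4500) ≈ 0.6197
After 'pass': P(defective) = 0.6·0.6197 / (0.6·0.6197 + 0.7·0.3803) ≈ 0.5828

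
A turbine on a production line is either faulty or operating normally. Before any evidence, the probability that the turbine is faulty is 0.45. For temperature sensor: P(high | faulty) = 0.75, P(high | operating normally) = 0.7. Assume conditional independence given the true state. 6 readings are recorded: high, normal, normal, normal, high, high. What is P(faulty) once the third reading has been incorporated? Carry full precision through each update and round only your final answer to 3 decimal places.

After 'high': P(faulty) = 0.75·0.4500 / (0.75·0.4500 + 0.7·0.5500) ≈ 0.4671
After 'normal': P(faulty) = 0.25·0.4671 / (0.25·0.4671 + 0.3·0.5329) ≈ 0.4221
After 'normal': P(faulty) = 0.25·0.4221 / (0.25·0.4221 + 0.3·0.5779) ≈ 0.3784

0.378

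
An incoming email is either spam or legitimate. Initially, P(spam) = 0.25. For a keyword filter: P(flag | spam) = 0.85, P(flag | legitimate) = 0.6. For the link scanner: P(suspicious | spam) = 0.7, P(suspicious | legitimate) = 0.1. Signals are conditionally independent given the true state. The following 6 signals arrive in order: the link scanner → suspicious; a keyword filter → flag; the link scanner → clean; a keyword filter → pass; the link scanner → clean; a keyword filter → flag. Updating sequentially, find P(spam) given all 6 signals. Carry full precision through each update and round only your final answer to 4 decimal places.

After the link scanner='suspicious': P(spam) = 0.7·0.2500 / (0.7·0.2500 + 0.1·0.7500) ≈ 0.7000
After a keyword filter='flag': P(spam) = 0.85·0.7000 / (0.85·0.7000 + 0.6·0.3000) ≈ 0.7677
After the link scanner='clean': P(spam) = 0.3·0.7677 / (0.3·0.7677 + 0.9·0.2323) ≈ 0.5242
After a keyword filter='pass': P(spam) = 0.15·0.5242 / (0.15·0.5242 + 0.4·0.4758) ≈ 0.2924
After the link scanner='clean': P(spam) = 0.3·0.2924 / (0.3·0.2924 + 0.9·0.7076) ≈ 0.1211
After a keyword filter='flag': P(spam) = 0.85·0.1211 / (0.85·0.1211 + 0.6·0.8789) ≈ 0.1633

0.1633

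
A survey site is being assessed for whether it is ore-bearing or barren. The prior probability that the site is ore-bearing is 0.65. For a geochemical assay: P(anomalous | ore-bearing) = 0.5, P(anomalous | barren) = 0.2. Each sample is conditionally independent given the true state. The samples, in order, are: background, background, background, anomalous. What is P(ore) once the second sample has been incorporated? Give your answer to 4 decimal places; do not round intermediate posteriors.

Apply Bayes' rule sequentially, carrying P(ore) forward.
After 'background': P(ore) = 0.5·0.6500 / (0.5·0.6500 + 0.8·0.3500) ≈ 0.5372
After 'background': P(ore) = 0.5·0.5372 / (0.5·0.5372 + 0.8·0.4628) ≈ 0.4204

0.4204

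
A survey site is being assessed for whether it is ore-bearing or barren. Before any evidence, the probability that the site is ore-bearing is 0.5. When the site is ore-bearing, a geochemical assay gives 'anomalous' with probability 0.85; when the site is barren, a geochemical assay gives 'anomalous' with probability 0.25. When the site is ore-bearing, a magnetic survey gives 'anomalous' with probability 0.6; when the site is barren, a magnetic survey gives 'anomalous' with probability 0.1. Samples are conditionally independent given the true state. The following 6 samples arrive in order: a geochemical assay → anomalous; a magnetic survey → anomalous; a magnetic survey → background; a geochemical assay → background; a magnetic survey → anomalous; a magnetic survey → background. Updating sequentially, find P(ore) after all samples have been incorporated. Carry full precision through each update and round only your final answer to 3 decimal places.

0.829

After a geochemical assay='anomalous': P(ore) = 0.85·0.5000 / (0.85·0.5000 + 0.25·0.5000) ≈ 0.7727
After a magnetic survey='anomalous': P(ore) = 0.6·0.7727 / (0.6·0.7727 + 0.1·0.2273) ≈ 0.9533
After a magnetic survey='background': P(ore) = 0.4·0.9533 / (0.4·0.9533 + 0.9·0.0467) ≈ 0.9007
After a geochemical assay='background': P(ore) = 0.15·0.9007 / (0.15·0.9007 + 0.75·0.0993) ≈ 0.6445
After a magnetic survey='anomalous': P(ore) = 0.6·0.6445 / (0.6·0.6445 + 0.1·0.3555) ≈ 0.9158
After a magnetic survey='background': P(ore) = 0.4·0.9158 / (0.4·0.9158 + 0.9·0.0842) ≈ 0.8286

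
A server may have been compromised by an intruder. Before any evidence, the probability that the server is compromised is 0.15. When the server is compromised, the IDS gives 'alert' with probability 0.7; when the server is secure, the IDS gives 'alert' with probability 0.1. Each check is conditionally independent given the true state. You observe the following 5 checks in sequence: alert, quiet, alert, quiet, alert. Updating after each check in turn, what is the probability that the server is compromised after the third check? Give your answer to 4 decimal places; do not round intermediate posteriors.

0.7424

Each posterior becomes the prior for the next update.
After 'alert': P(compromised) = 0.7·0.1500 / (0.7·0.1500 + 0.1·0.8500) ≈ 0.5526
After 'quiet': P(compromised) = 0.3·0.5526 / (0.3·0.5526 + 0.9·0.4474) ≈ 0.2917
After 'alert': P(compromised) = 0.7·0.2917 / (0.7·0.2917 + 0.1·0.7083) ≈ 0.7424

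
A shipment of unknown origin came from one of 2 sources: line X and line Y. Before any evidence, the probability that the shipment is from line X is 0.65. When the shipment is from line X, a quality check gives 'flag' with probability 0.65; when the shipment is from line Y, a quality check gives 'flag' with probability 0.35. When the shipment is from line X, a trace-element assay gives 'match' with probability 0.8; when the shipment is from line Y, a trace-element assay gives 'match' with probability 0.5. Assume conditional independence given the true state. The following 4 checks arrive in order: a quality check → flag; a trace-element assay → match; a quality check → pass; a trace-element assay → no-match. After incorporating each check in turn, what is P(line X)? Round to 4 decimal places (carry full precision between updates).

0.5431

After a quality check='flag': P(line X) = 0.65·0.6500 / (0.65·0.6500 + 0.35·0.3500) ≈ 0.7752
After a trace-element assay='match': P(line X) = 0.8·0.7752 / (0.8·0.7752 + 0.5·0.2248) ≈ 0.8466
After a quality check='pass': P(line X) = 0.35·0.8466 / (0.35·0.8466 + 0.65·0.1534) ≈ 0.7482
After a trace-element assay='no-match': P(line X) = 0.2·0.7482 / (0.2·0.7482 + 0.5·0.2518) ≈ 0.5431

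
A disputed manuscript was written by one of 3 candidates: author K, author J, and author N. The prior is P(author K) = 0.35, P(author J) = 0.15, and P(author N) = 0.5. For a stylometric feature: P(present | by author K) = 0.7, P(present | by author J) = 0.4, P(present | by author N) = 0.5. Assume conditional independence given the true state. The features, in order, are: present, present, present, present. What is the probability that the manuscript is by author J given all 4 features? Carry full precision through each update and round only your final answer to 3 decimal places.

0.032

After 'present': normaliser = 0.7·0.3500 + 0.4·0.1500 + 0.5·0.5000; P(author K) ≈ 0.4414, P(author J) ≈ 0.1081, P(author N) ≈ 0.4505
After 'present': normaliser = 0.7·0.4414 + 0.4·0.1081 + 0.5·0.4505; P(author K) ≈ 0.5351, P(author J) ≈ 0.0749, P(author N) ≈ 0.3900
After 'present': normaliser = 0.7·0.5351 + 0.4·0.0749 + 0.5·0.3900; P(author K) ≈ 0.6248, P(author J) ≈ 0.0500, P(author N) ≈ 0.3253
After 'present': normaliser = 0.7·0.6248 + 0.4·0.0500 + 0.5·0.3253; P(author K) ≈ 0.7054, P(author J) ≈ 0.0322, P(author N) ≈ 0.2623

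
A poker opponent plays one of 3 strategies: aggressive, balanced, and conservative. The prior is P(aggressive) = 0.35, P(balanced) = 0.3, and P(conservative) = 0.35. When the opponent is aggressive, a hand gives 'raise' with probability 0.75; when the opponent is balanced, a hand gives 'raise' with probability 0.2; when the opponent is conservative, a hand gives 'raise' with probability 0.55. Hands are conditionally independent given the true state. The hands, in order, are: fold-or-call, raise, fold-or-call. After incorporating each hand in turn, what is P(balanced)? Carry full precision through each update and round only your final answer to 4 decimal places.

0.4094

Each posterior becomes the prior for the next update.
After 'fold-or-call': normaliser = 0.25·0.3500 + 0.8·0.3000 + 0.45·0.3500; P(aggressive) ≈ 0.1804, P(balanced) ≈ 0.4948, P(conservative) ≈ 0.3247
After 'raise': normaliser = 0.75·0.1804 + 0.2·0.4948 + 0.55·0.3247; P(aggressive) ≈ 0.3277, P(balanced) ≈ 0.2397, P(conservative) ≈ 0.4326
After 'fold-or-call': normaliser = 0.25·0.3277 + 0.8·0.2397 + 0.45·0.4326; P(aggressive) ≈ 0.1749, P(balanced) ≈ 0.4094, P(conservative) ≈ 0.4156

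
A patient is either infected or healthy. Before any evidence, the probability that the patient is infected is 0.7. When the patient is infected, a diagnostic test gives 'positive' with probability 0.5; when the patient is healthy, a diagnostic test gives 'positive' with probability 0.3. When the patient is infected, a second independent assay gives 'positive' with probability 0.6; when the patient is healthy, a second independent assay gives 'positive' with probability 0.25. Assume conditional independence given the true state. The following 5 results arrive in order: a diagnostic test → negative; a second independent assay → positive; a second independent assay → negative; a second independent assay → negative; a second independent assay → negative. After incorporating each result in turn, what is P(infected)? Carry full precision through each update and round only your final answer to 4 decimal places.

After a diagnostic test='negative': P(infected) = 0.5·0.7000 / (0.5·0.7000 + 0.7·0.3000) ≈ 0.6250
After a second independent assay='positive': P(infected) = 0.6·0.6250 / (0.6·0.6250 + 0.25·0.3750) ≈ 0.8000
After a second independent assay='negative': P(infected) = 0.4·0.8000 / (0.4·0.8000 + 0.75·0.2000) ≈ 0.6809
After a second independent assay='negative': P(infected) = 0.4·0.6809 / (0.4·0.6809 + 0.75·0.3191) ≈ 0.5322
After a second independent assay='negative': P(infected) = 0.4·0.5322 / (0.4·0.5322 + 0.75·0.4678) ≈ 0.3777

0.3777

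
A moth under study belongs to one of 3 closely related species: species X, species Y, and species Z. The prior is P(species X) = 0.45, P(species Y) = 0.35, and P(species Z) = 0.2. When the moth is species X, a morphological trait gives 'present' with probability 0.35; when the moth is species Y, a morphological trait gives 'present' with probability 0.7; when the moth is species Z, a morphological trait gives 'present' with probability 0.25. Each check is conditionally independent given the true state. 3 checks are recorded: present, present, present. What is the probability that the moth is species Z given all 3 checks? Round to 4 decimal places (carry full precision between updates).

After 'present': normaliser = 0.35·0.4500 + 0.7·0.3500 + 0.25·0.2000; P(species X) ≈ 0.3481, P(species Y) ≈ 0.5414, P(species Z) ≈ 0.1105
After 'present': normaliser = 0.35·0.3481 + 0.7·0.5414 + 0.25·0.1105; P(species X) ≈ 0.2305, P(species Y) ≈ 0.7172, P(species Z) ≈ 0.0523
After 'present': normaliser = 0.35·0.2305 + 0.7·0.7172 + 0.25·0.0523; P(species X) ≈ 0.1354, P(species Y) ≈ 0.8426, P(species Z) ≈ 0.0219

0.0219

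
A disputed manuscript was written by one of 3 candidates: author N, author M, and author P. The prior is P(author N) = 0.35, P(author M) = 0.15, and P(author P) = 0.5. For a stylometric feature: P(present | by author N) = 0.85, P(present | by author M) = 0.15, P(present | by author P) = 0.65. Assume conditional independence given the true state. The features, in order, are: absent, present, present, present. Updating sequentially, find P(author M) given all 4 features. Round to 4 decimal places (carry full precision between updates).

0.0053

Each posterior becomes the prior for the next update.
After 'absent': normaliser = 0.15·0.3500 + 0.85·0.1500 + 0.35·0.5000; P(author N) ≈ 0.1479, P(author M) ≈ 0.3592, P(author P) ≈ 0.4930
After 'present': normaliser = 0.85·0.1479 + 0.15·0.3592 + 0.65·0.4930; P(author N) ≈ 0.2514, P(author M) ≈ 0.1077, P(author P) ≈ 0.6408
After 'present': normaliser = 0.85·0.2514 + 0.15·0.1077 + 0.65·0.6408; P(author N) ≈ 0.3306, P(author M) ≈ 0.0250, P(author P) ≈ 0.6444
After 'present': normaliser = 0.85·0.3306 + 0.15·0.0250 + 0.65·0.6444; P(author N) ≈ 0.3994, P(author M) ≈ 0.0053, P(author P) ≈ 0.5953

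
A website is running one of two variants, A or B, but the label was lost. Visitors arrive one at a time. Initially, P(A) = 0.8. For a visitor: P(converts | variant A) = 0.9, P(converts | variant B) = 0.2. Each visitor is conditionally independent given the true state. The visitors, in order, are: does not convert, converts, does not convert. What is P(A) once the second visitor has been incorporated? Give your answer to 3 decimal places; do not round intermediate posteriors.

0.692

After 'does not convert': P(A) = 0.1·0.8000 / (0.1·0.8000 + 0.8·0.2000) ≈ 0.3333
After 'converts': P(A) = 0.9·0.3333 / (0.9·0.3333 + 0.2·0.6667) ≈ 0.6923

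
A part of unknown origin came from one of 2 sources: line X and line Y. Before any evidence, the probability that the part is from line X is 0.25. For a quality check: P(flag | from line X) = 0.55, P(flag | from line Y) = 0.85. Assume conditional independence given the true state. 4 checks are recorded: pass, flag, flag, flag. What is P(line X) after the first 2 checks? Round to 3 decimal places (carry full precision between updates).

0.393

After 'pass': P(line X) = 0.45·0.2500 / (0.45·0.2500 + 0.15·0.7500) ≈ 0.5000
After 'flag': P(line X) = 0.55·0.5000 / (0.55·0.5000 + 0.85·0.5000) ≈ 0.3929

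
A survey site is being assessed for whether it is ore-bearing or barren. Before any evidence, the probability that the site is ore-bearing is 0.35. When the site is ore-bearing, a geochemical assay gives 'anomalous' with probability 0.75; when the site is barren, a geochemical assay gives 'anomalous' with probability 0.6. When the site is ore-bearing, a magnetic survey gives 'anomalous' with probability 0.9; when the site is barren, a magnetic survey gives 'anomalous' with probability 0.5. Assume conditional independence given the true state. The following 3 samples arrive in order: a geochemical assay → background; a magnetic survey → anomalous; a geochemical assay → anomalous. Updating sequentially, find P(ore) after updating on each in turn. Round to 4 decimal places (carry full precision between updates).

0.4309

After a geochemical assay='background': P(ore) = 0.25·0.3500 / (0.25·0.3500 + 0.4·0.6500) ≈ 0.2518
After a magnetic survey='anomalous': P(ore) = 0.9·0.2518 / (0.9·0.2518 + 0.5·0.7482) ≈ 0.3772
After a geochemical assay='anomalous': P(ore) = 0.75·0.3772 / (0.75·0.3772 + 0.6·0.6228) ≈ 0.4309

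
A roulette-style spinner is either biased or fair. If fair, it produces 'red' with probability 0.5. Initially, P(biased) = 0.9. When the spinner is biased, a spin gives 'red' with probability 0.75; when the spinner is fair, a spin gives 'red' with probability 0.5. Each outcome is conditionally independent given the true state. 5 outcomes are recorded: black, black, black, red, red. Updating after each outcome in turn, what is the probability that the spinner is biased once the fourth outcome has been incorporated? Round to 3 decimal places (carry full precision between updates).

After 'black': P(biased) = 0.25·0.9000 / (0.25·0.9000 + 0.5·0.1000) ≈ 0.8182
After 'black': P(biased) = 0.25·0.8182 / (0.25·0.8182 + 0.5·0.1818) ≈ 0.6923
After 'black': P(biased) = 0.25·0.6923 / (0.25·0.6923 + 0.5·0.3077) ≈ 0.5294
After 'red': P(biased) = 0.75·0.5294 / (0.75·0.5294 + 0.5·0.4706) ≈ 0.6279

0.628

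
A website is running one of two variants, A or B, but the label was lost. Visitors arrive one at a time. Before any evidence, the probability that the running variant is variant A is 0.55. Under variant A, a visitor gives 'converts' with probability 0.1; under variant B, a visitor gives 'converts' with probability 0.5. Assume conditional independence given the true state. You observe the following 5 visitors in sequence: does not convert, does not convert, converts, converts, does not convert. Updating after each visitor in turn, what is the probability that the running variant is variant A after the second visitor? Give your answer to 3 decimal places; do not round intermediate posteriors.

Each posterior becomes the prior for the next update.
After 'does not convert': P(A) = 0.9·0.5500 / (0.9·0.5500 + 0.5·0.4500) ≈ 0.6875
After 'does not convert': P(A) = 0.9·0.6875 / (0.9·0.6875 + 0.5·0.3125) ≈ 0.7984

0.798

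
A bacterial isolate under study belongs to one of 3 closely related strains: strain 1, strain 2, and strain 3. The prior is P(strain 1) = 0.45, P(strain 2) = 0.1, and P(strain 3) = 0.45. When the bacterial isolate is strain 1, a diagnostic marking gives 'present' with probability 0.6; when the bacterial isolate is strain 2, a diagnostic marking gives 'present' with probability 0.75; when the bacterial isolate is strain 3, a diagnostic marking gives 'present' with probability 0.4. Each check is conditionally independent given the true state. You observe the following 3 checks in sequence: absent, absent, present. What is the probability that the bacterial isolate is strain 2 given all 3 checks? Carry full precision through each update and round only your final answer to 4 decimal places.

After 'absent': normaliser = 0.4·0.4500 + 0.25·0.1000 + 0.6·0.4500; P(strain 1) ≈ 0.3789, P(strain 2) ≈ 0.0526, P(strain 3) ≈ 0.5684
After 'absent': normaliser = 0.4·0.3789 + 0.25·0.0526 + 0.6·0.5684; P(strain 1) ≈ 0.2997, P(strain 2) ≈ 0.0260, P(strain 3) ≈ 0.6743
After 'present': normaliser = 0.6·0.2997 + 0.75·0.0260 + 0.4·0.6743; P(strain 1) ≈ 0.3834, P(strain 2) ≈ 0.0416, P(strain 3) ≈ 0.5750

0.0416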